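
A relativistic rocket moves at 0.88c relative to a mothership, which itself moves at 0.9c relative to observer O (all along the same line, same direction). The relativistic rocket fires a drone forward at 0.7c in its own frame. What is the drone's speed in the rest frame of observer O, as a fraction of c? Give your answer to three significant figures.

0.999c

First combine the drone and relativistic rocket (S''→S'): u₁ = (0.7 + 0.88)/(1 + 0.7×0.88) = 1.58/1.616 = 0.97772.
Then combine with the mothership (S'→S): u = (0.97772 + 0.9)/(1 + 0.97772×0.9) = 1.87772/1.879948 = 0.99881.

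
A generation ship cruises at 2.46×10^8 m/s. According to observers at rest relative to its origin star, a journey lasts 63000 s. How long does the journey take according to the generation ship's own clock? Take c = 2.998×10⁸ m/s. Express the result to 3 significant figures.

β = v/c = (2.46×10^8 m/s)/(2.998×10⁸ m/s) = 0.820547.
γ = 1/√(1 − β²) = 1/√(1 − 0.6732974) = 1/√0.3267026 = 1/0.571579 = 1.7495.
The moving clock records proper time: Δτ = Δt/γ = 63000/1.7495 = 36000 s.

36000 s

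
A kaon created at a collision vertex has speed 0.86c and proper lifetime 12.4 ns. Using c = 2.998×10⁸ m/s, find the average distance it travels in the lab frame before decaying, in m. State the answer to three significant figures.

Lorentz factor: γ = (1 − 0.7396)^(−1/2) = 1.9597.
Lab-frame lifetime: Δt = γτ = 1.9597 × 12.4 ns = 24.3 ns.
Distance: d = vΔt = 0.86 × 2.998×10⁸ m/s × 2.4300×10^-8 s = 6.27 m.

6.27 m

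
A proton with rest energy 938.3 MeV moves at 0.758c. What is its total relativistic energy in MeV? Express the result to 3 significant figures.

Lorentz factor: γ = (1 − 0.574564)^(−1/2) = 1.5331.
Total energy: E = γmc² = 1.5331 × 938.3 MeV = 1440 MeV.

1440 MeV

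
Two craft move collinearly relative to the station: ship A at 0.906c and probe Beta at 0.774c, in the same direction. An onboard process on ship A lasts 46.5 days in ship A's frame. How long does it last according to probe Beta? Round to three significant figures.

51.8 days

The velocity of ship A relative to probe Beta is (0.906 − 0.774)c / (1 − 0.906×0.774) = 0.44183c; relative speed 0.44183c.
γ for this relative speed: γ = 1/√(1 − 0.195214) = 1.1147.
The clock on ship A records proper time, so probe Beta measures Δt = γΔτ = 1.1147 × 46.5 = 51.8 days.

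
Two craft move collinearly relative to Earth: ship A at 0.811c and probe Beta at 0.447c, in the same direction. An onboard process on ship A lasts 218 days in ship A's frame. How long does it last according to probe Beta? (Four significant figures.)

Transform ship A's velocity into probe Beta's frame: (0.811 − 0.447)/(1 − 0.811·0.447) = 0.364/0.637483, so the relative speed is 0.571c.
γ for this relative speed: γ = 1/√(1 − 0.326041) = 1.2181.
Ship A's interval is proper; time dilation gives Δt_B = γΔτ = 1.2181 × 218 days = 265.5 days.

265.5 days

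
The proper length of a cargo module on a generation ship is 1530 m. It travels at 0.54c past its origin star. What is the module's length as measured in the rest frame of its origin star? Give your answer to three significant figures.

With β = 0.54, γ = 1/√(1 − 0.54²) = 1/√0.7084 = 1.1881.
Along the direction of motion the measured length is L₀/γ = 1530/1.1881 = 1290 m.

1290 m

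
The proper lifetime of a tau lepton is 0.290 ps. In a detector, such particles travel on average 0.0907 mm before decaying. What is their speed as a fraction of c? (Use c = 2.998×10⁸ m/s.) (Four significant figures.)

0.7219c

Let x = d/(cτ) = 9.070×10^-5 m / (2.998×10⁸ m/s × 2.900×10^-13 s) = 1.0432. Since d = βγcτ, x = βγ = β/√(1−β²).
Solving: β² = x²/(1+x²) = 1.08827/2.08827 = 0.521135, so β = 0.7219.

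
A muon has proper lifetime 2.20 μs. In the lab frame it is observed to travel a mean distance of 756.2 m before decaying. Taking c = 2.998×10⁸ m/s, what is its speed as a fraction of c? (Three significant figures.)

d = βγcτ ⇒ βγ = d/(cτ) = 756.2 m / (659.56 m) = 1.1465.
β = (βγ)/√(1+(βγ)²) = 1.1465/√2.31446 = 0.754.

0.754c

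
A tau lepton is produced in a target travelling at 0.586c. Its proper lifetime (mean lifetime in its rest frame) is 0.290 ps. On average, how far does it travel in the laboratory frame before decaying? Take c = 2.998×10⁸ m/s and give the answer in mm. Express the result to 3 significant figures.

0.0629 mm

With β = 0.586, γ = 1/√(1 − 0.586²) = 1/√0.656604 = 1.2341.
Lab-frame lifetime: Δt = γτ = 1.2341 × 0.290 ps = 0.35789 ps.
Distance: d = vΔt = 0.586 × 2.998×10⁸ m/s × 3.5789×10^-13 s = 6.29×10^-5 m = 0.0629 mm.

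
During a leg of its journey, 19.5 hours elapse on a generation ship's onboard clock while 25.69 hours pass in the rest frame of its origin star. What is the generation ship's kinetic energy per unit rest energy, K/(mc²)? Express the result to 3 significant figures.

0.317

γ = Δt/Δτ = 25.69/19.5 = 1.31744.
Since K = (γ−1)mc², K/(mc²) = 1.31744 − 1 = 0.317.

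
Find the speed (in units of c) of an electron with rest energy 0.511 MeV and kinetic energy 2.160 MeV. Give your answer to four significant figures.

γ = 1 + K/(mc²) = 1 + 2.160/0.511 = 5.227.
β = √(1 − 1/γ²) = √(1 − 0.0366012) = √0.9633988 = 0.9815.

0.9815c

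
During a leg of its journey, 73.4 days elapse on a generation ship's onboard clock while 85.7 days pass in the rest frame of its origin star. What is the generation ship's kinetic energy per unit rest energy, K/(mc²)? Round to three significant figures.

0.168

The time-dilation ratio gives γ = 85.7/73.4 = 1.16757.
Since K = (γ−1)mc², K/(mc²) = 1.16757 − 1 = 0.168.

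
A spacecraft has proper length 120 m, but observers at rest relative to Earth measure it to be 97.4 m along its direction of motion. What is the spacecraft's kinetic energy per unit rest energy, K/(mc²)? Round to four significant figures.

Length contraction gives γ = L₀/L = 120/97.4 = 1.23203.
K/(mc²) = γ − 1 = 1.23203 − 1 = 0.2320.

0.2320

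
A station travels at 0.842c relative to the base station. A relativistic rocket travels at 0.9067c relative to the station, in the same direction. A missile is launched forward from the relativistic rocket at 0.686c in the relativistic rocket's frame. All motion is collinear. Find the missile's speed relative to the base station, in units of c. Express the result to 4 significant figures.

0.9984c

First combine the missile and relativistic rocket (S''→S'): u₁ = (0.686 + 0.9067)/(1 + 0.686×0.9067) = 1.5927/1.6219962 = 0.98194.
Then combine with the station (S'→S): u = (0.98194 + 0.842)/(1 + 0.98194×0.842) = 1.82394/1.82679348 = 0.99844.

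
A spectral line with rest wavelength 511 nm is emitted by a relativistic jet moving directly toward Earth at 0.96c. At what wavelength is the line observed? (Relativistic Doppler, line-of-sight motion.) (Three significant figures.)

73.0 nm

Relativistic Doppler for wavelength: λ_obs = λ_src · √((1−β)/(1+β)).
With β = 0.96: factor = √(0.04/1.96) = 0.14286.
λ_obs = 511 × 0.14286 = 73.0 nm.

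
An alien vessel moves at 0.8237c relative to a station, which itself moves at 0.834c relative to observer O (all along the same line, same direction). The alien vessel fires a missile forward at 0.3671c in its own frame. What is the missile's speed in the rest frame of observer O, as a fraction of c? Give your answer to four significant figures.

0.9919c

First combine the missile and alien vessel (S''→S'): u₁ = (0.3671 + 0.8237)/(1 + 0.3671×0.8237) = 1.1908/1.30238027 = 0.91433.
Then combine with the station (S'→S): u = (0.91433 + 0.834)/(1 + 0.91433×0.834) = 1.74833/1.76255122 = 0.99193.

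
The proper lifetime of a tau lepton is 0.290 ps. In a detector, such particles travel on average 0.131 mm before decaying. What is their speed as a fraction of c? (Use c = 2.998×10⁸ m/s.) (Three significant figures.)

d = βγcτ ⇒ βγ = d/(cτ) = 1.310×10^-4 m / (8.6942×10^-5 m) = 1.5068.
β = (βγ)/√(1+(βγ)²) = 1.5068/√3.27045 = 0.833.

0.833c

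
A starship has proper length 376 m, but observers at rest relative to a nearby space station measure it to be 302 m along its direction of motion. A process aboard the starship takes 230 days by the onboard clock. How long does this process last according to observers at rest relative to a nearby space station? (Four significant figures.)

286.4 days

From L = L₀/γ: γ = 376/302 = 1.24503.
Δt = γΔτ = 1.24503 × 230 = 286.4 days.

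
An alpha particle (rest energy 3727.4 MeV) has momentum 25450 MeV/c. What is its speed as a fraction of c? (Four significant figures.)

pc/(mc²) = 25450/3727.4 = 6.8278 = βγ = β/√(1−β²).
So β² = x²/(1 + x²) with x = 6.8278: x² = 46.6189, β² = 46.6189/47.6189 = 0.979, β = 0.9894.

0.9894c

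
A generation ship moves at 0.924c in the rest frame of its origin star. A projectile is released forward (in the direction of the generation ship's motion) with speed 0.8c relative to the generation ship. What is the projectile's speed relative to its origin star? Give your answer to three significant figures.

In units of c, u = (u' + v)/(1 + u'v) with u' = 0.8 and v = 0.924.
Numerator: 0.8 + 0.924 = 1.724. Denominator: 1 + (0.8)(0.924) = 1.7392.
u = 1.724/1.7392 = 0.99126, so the speed is 0.991c.

0.991c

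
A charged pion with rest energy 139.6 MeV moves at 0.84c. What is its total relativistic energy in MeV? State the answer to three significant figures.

257 MeV

Lorentz factor: γ = (1 − 0.7056)^(−1/2) = 1.843.
Total energy: E = γmc² = 1.843 × 139.6 MeV = 257 MeV.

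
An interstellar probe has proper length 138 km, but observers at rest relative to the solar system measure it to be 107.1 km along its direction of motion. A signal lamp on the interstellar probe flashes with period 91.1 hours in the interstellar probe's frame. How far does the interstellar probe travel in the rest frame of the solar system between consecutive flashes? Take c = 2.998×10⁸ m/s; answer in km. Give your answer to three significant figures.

7.99×10^10 km

Length contraction gives γ = L₀/L = 138/107.1 = 1.28852.
β = √(1 − 1/γ²) = 0.63063. Lab-frame period = γτ = 1.28852×91.1 hours = 117.38 hours. Distance = βc × γτ = 0.63063 × 2.998×10⁸ m/s × 422568 s = 7.9892×10^13 m = 7.99×10^10 km.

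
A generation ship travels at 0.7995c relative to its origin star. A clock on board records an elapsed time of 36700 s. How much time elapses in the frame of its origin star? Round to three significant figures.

61100 s

β² = 0.63920025, so γ = 1/√0.36079975 = 1.6648.
Time dilation: Δt = γ·Δτ = 1.6648 × 36700 = 61100 s.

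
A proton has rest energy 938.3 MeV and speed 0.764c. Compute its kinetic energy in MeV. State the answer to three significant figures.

With β = 0.764, γ = 1/√(1 − 0.764²) = 1/√0.416304 = 1.54987.
Kinetic energy: K = (γ − 1)mc² = (1.54987 − 1) × 938.3 MeV = 0.54987 × 938.3 = 516 MeV.

516 MeV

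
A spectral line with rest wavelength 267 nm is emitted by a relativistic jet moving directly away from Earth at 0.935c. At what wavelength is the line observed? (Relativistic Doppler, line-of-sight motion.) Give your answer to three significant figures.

Relativistic Doppler for wavelength: λ_obs = λ_src · √((1+β)/(1−β)).
With β = 0.935: factor = √(1.935/0.065) = 5.4561.
λ_obs = 267 × 5.4561 = 1460 nm.

1460 nm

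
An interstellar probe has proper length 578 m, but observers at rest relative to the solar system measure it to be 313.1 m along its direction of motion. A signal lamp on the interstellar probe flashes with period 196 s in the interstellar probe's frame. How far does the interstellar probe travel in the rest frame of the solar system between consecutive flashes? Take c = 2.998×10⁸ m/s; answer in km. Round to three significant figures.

9.12×10^7 km

Length contraction gives γ = L₀/L = 578/313.1 = 1.84606.
β = √(1 − 1/γ²) = 0.84058. Lab-frame period = γτ = 1.84606×196 s = 361.83 s. Distance = βc × γτ = 0.84058 × 2.998×10⁸ m/s × 361.83 s = 9.1183×10^10 m = 9.12×10^7 km.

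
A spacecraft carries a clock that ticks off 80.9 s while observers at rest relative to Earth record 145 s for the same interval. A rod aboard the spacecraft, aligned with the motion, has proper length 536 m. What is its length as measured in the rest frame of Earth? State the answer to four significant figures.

From Δt = γΔτ: γ = 145/80.9 = 1.79234.
L = L₀/γ = 536/1.79234 = 299.1 m.

299.1 m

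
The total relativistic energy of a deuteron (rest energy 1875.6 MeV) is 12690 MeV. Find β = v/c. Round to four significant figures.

Total energy E = γmc² gives γ = 12690/1875.6 = 6.7658.
Hence β = √(1 − 1/γ²) = √(1 − 0.0218455) = √0.9781545 = 0.9890.

0.9890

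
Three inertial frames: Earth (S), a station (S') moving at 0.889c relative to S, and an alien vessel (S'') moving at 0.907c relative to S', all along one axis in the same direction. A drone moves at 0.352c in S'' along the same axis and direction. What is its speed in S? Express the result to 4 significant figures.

0.9973c

First combine the drone and alien vessel (S''→S'): u₁ = (0.352 + 0.907)/(1 + 0.352×0.907) = 1.259/1.319264 = 0.95432.
Then combine with the station (S'→S): u = (0.95432 + 0.889)/(1 + 0.95432×0.889) = 1.84332/1.84839048 = 0.99726.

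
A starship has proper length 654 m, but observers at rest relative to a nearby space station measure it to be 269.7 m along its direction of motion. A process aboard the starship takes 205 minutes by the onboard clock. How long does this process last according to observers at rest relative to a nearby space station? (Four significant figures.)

γ = L₀/L = 654/269.7 = 2.42492.
Δt = γΔτ = 2.42492 × 205 = 497.1 minutes.

497.1 minutes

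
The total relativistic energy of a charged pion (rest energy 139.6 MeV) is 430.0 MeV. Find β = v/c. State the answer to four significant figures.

γ = E/(mc²) = 430.0/139.6 = 3.0802.
β = √(1 − 1/γ²) = √(1 − 0.1054) = √0.8946 = 0.9458.

0.9458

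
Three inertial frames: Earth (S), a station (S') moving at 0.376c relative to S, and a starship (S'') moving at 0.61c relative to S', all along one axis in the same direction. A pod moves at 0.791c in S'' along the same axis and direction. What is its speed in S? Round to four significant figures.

0.9747c

First combine the pod and starship (S''→S'): u₁ = (0.791 + 0.61)/(1 + 0.791×0.61) = 1.401/1.48251 = 0.94502.
Then combine with the station (S'→S): u = (0.94502 + 0.376)/(1 + 0.94502×0.376) = 1.32102/1.35532752 = 0.97469.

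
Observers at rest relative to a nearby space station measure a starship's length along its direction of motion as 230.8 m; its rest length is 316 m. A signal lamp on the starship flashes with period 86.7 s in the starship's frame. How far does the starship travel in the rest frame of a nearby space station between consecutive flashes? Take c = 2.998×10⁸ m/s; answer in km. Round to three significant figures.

2.43×10^7 km

γ = L₀/L = 316/230.8 = 1.36915.
β = √(1 − 1/γ²) = 0.68304. Lab-frame period = γτ = 1.36915×86.7 s = 118.71 s. Distance = βc × γτ = 0.68304 × 2.998×10⁸ m/s × 118.71 s = 2.4309×10^10 m = 2.43×10^7 km.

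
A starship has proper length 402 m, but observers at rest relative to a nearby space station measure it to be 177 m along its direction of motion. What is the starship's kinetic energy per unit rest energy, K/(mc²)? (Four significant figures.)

Length contraction gives γ = L₀/L = 402/177 = 2.27119.
K/(mc²) = γ − 1 = 2.27119 − 1 = 1.271.

1.271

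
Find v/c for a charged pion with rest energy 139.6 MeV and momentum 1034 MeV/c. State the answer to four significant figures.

βγ = pc/(mc²) = 1034/139.6 = 7.4069.
Since γ² = 1 + (βγ)² = 55.8622, γ = √55.8622 = 7.4741, and β = (βγ)/γ = 7.4069/7.4741 = 0.9910.

0.9910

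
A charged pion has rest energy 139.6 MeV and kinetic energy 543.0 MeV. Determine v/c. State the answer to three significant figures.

0.979

K = (γ−1)mc², so γ = 1 + 543.0/139.6 = 4.8897.
Then v/c = √(1 − γ⁻²) = √(1 − 0.041825) = √0.958175 = 0.979.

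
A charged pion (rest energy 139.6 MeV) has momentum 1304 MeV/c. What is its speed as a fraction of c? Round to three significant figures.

βγ = pc/(mc²) = 1304/139.6 = 9.341.
Since γ² = 1 + (βγ)² = 88.2543, γ = √88.2543 = 9.39438, and β = (βγ)/γ = 9.341/9.39438 = 0.994.

0.994c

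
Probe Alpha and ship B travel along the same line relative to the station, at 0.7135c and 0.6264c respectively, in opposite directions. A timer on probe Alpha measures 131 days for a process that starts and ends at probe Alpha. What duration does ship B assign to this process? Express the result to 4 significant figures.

347.1 days

Speed of probe Alpha in ship B's frame: u = (v_A + v_B)/(1 + v_A v_B/c²) = (0.7135 + 0.6264)/(1 + 0.7135×0.6264) = 1.3399/1.4469364 = 0.92603; |u| = 0.92603c.
γ for this relative speed: γ = 1/√(1 − 0.857532) = 2.6494.
Probe Alpha's interval is proper; time dilation gives Δt_B = γΔτ = 2.6494 × 131 days = 347.1 days.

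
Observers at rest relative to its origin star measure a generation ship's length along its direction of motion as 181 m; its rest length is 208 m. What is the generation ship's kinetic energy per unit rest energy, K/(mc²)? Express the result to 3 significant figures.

0.149

From L = L₀/γ: γ = 208/181 = 1.14917.
Since K = (γ−1)mc², K/(mc²) = 1.14917 − 1 = 0.149.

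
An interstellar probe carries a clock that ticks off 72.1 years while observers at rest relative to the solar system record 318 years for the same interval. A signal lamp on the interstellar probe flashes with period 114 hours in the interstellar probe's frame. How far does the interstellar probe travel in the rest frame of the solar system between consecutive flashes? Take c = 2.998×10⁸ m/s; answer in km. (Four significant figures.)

5.285×10^11 km

The time-dilation ratio gives γ = 318/72.1 = 4.41054.
β = √(1 − 1/γ²) = 0.97396. Lab-frame period = γτ = 4.41054×114 hours = 502.8 hours. Distance = βc × γτ = 0.97396 × 2.998×10⁸ m/s × 1810080 s = 5.2853×10^14 m = 5.285×10^11 km.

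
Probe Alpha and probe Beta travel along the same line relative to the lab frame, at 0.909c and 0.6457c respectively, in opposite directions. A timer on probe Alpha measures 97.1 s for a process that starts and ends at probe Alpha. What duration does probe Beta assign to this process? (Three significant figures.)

Transform probe Alpha's velocity into probe Beta's frame: (0.909 + 0.6457)/(1 + 0.909·0.6457) = 1.5547/1.5869413, so the relative speed is 0.97968c.
At |u| = 0.97968c, γ = (1 − 0.959773)^(−1/2) = 4.9859.
The clock on probe Alpha records proper time, so probe Beta measures Δt = γΔτ = 4.9859 × 97.1 = 484 s.

484 s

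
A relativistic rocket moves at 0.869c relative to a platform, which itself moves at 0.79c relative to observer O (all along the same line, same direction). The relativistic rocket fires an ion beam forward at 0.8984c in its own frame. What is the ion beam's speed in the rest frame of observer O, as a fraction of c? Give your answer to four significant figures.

0.9991c

First combine the ion beam and relativistic rocket (S''→S'): u₁ = (0.8984 + 0.869)/(1 + 0.8984×0.869) = 1.7674/1.7807096 = 0.99253.
Then combine with the platform (S'→S): u = (0.99253 + 0.79)/(1 + 0.99253×0.79) = 1.78253/1.7840987 = 0.99912.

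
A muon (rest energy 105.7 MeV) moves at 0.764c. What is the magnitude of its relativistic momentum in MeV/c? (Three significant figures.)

125 MeV/c

With β = 0.764, γ = 1/√(1 − 0.764²) = 1/√0.416304 = 1.5499.
Momentum: p = γβ·mc = 1.5499 × 0.764 × 105.7 MeV/c = 125 MeV/c.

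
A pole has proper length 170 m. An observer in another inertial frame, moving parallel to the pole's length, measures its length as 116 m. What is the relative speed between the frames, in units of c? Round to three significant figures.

0.731c

Length contraction gives γ = L₀/L = 170/116 = 1.4655.
β = √(1 − 1/γ²) = √0.534384 = 0.731.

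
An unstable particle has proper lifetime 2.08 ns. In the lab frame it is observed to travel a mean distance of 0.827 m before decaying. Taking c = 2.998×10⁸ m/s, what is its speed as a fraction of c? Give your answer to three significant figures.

d = βγcτ ⇒ βγ = d/(cτ) = 0.8270 m / (0.623584 m) = 1.3262.
β = (βγ)/√(1+(βγ)²) = 1.3262/√2.75881 = 0.798.

0.798c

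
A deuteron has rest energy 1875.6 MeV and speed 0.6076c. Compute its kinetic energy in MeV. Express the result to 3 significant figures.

γ = 1/√(1 − β²) = 1/√(1 − 0.36917776) = 1/√0.63082224 = 1/0.794243 = 1.25906.
Kinetic energy: K = (γ − 1)mc² = (1.25906 − 1) × 1875.6 MeV = 0.25906 × 1875.6 = 486 MeV.

486 MeV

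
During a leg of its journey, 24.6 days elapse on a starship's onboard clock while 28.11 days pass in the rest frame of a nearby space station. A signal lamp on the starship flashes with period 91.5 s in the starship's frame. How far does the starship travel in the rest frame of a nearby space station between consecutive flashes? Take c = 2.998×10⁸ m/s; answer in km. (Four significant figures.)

γ = Δt/Δτ = 28.11/24.6 = 1.14268.
β = √(1 − 1/γ²) = 0.48388. Lab-frame period = γτ = 1.14268×91.5 s = 104.56 s. Distance = βc × γτ = 0.48388 × 2.998×10⁸ m/s × 104.56 s = 1.5168×10^10 m = 1.517×10^7 km.

1.517×10^7 km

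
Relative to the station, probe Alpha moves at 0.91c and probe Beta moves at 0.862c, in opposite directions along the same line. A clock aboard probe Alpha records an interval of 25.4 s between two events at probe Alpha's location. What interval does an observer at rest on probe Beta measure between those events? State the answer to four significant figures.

215.7 s

Transform probe Alpha's velocity into probe Beta's frame: (0.91 + 0.862)/(1 + 0.91·0.862) = 1.772/1.78442, so the relative speed is 0.99304c.
γ for this relative speed: γ = 1/√(1 − 0.986128) = 8.4904.
Probe Alpha's interval is proper; time dilation gives Δt_B = γΔτ = 8.4904 × 25.4 s = 215.7 s.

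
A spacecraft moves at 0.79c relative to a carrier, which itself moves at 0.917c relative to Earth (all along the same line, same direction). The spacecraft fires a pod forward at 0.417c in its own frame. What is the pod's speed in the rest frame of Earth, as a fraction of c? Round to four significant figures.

0.9958c

Apply u = (u'+v)/(1+u'v) twice. Pod in the carrier frame: (0.417+0.79)/(1+0.417·0.79) = 1.207/1.32943 = 0.90791c.
That velocity, transformed to the rest frame of Earth: (0.90791+0.917)/(1+0.90791·0.917) = 1.82491/1.83255347 = 0.99583c.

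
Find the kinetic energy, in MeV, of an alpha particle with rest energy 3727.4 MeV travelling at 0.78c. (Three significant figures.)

2230 MeV

With β = 0.78, γ = 1/√(1 − 0.78²) = 1/√0.3916 = 1.59801.
Kinetic energy: K = (γ − 1)mc² = (1.59801 − 1) × 3727.4 MeV = 0.59801 × 3727.4 = 2230 MeV.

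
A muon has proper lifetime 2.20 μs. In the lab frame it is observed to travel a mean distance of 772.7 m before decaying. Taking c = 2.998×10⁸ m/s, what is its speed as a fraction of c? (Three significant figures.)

Lab distance = (lab lifetime)·v = γτ·βc, so βγ = d/(cτ) = 772.7/(2.998×10⁸ × 2.200×10^-6) = 1.1715.
With βγ = 1.1715: γ² = 1 + (βγ)² = 2.37241, and β = (βγ)/γ = 1.1715/1.54026 = 0.761.

0.761c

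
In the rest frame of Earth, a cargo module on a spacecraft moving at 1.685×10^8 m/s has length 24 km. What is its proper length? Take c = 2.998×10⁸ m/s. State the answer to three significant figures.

29.0 km

β = v/c = (1.685×10^8 m/s)/(2.998×10⁸ m/s) = 0.562041.
With β = 0.562041, γ = 1/√(1 − 0.562041²) = 1/√0.6841099 = 1.209.
Proper length: L₀ = γ·L = 1.209 × 24 = 29.0 km.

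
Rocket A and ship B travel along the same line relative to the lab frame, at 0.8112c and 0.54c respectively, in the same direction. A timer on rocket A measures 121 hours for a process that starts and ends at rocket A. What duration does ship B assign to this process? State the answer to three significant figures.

Transform rocket A's velocity into ship B's frame: (0.8112 − 0.54)/(1 − 0.8112·0.54) = 0.2712/0.561952, so the relative speed is 0.4826c.
At |u| = 0.4826c, γ = (1 − 0.232903)^(−1/2) = 1.1418.
Rocket A's interval is proper; time dilation gives Δt_B = γΔτ = 1.1418 × 121 hours = 138 hours.

138 hours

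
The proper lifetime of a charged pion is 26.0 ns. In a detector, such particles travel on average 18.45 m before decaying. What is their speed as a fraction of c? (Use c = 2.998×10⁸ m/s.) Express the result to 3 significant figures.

0.921c

Let x = d/(cτ) = 18.45 m / (2.998×10⁸ m/s × 2.600×10^-8 s) = 2.367. Since d = βγcτ, x = βγ = β/√(1−β²).
Solving: β² = x²/(1+x²) = 5.60269/6.60269 = 0.848547, so β = 0.921.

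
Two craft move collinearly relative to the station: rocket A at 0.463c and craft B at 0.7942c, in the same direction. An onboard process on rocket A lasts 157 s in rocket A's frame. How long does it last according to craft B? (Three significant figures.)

Speed of rocket A in craft B's frame: u = (v_A − v_B)/(1 − v_A v_B/c²) = (0.463 − 0.7942)/(1 − 0.463×0.7942) = −0.3312/0.6322854 = −0.52381; |u| = 0.52381c.
At |u| = 0.52381c, γ = (1 − 0.274377)^(−1/2) = 1.1739.
Rocket A's interval is proper; time dilation gives Δt_B = γΔτ = 1.1739 × 157 s = 184 s.

184 s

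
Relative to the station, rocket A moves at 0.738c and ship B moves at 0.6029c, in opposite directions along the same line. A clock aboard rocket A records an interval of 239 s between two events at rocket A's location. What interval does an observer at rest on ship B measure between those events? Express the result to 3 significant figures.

641 s

Speed of rocket A in ship B's frame: u = (v_A + v_B)/(1 + v_A v_B/c²) = (0.738 + 0.6029)/(1 + 0.738×0.6029) = 1.3409/1.4449402 = 0.928; |u| = 0.928c.
At |u| = 0.928c, γ = (1 − 0.861184)^(−1/2) = 2.684.
The clock on rocket A records proper time, so ship B measures Δt = γΔτ = 2.684 × 239 = 641 s.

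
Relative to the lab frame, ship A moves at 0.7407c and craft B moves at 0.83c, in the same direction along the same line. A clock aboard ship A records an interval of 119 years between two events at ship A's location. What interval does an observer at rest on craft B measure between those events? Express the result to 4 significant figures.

122.3 years

Speed of ship A in craft B's frame: u = (v_A − v_B)/(1 − v_A v_B/c²) = (0.7407 − 0.83)/(1 − 0.7407×0.83) = −0.0893/0.385219 = −0.23182; |u| = 0.23182c.
γ for this relative speed: γ = 1/√(1 − 0.0537405) = 1.028.
Ship A's interval is proper; time dilation gives Δt_B = γΔτ = 1.028 × 119 years = 122.3 years.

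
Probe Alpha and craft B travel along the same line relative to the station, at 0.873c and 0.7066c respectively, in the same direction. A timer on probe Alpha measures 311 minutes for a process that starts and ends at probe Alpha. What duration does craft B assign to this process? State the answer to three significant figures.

Speed of probe Alpha in craft B's frame: u = (v_A − v_B)/(1 − v_A v_B/c²) = (0.873 − 0.7066)/(1 − 0.873×0.7066) = 0.1664/0.3831382 = 0.43431; |u| = 0.43431c.
At |u| = 0.43431c, γ = (1 − 0.188625)^(−1/2) = 1.1102.
Probe Alpha's interval is proper; time dilation gives Δt_B = γΔτ = 1.1102 × 311 minutes = 345 minutes.

345 minutes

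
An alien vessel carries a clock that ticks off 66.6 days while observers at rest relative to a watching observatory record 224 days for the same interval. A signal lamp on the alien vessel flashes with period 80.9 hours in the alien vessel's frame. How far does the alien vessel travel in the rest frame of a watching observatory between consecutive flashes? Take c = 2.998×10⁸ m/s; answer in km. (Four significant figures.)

2.804×10^11 km

γ = Δt/Δτ = 224/66.6 = 3.36336.
β = √(1 − 1/γ²) = 0.95478. Lab-frame period = γτ = 3.36336×80.9 hours = 272.1 hours. Distance = βc × γτ = 0.95478 × 2.998×10⁸ m/s × 979560 s = 2.8039×10^14 m = 2.804×10^11 km.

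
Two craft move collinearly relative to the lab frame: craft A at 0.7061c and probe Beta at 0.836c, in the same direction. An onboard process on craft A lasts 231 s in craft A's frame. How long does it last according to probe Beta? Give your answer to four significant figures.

The velocity of craft A relative to probe Beta is (0.7061 − 0.836)c / (1 − 0.7061×0.836) = −0.31706c; relative speed 0.31706c.
γ for this relative speed: γ = 1/√(1 − 0.100527) = 1.0544.
Craft A's interval is proper; time dilation gives Δt_B = γΔτ = 1.0544 × 231 s = 243.6 s.

243.6 s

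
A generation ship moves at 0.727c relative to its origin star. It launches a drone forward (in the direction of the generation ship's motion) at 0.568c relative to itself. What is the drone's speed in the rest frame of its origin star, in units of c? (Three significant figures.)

0.917c

In units of c, u = (u' + v)/(1 + u'v) with u' = 0.568 and v = 0.727.
Numerator: 0.568 + 0.727 = 1.295. Denominator: 1 + (0.568)(0.727) = 1.412936.
u = 1.295/1.412936 = 0.91653, so the speed is 0.917c.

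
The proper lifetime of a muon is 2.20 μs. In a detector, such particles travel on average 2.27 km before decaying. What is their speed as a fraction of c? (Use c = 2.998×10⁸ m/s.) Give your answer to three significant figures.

Lab distance = (lab lifetime)·v = γτ·βc, so βγ = d/(cτ) = 2270/(2.998×10⁸ × 2.200×10^-6) = 3.4417.
With βγ = 3.4417: γ² = 1 + (βγ)² = 12.8453, and β = (βγ)/γ = 3.4417/3.58403 = 0.960.

0.960c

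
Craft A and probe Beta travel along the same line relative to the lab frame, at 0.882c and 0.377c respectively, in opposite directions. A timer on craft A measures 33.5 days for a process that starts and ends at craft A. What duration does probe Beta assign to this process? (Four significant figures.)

102.3 days

Transform craft A's velocity into probe Beta's frame: (0.882 + 0.377)/(1 + 0.882·0.377) = 1.259/1.332514, so the relative speed is 0.94483c.
At |u| = 0.94483c, γ = (1 − 0.892704)^(−1/2) = 3.0529.
The clock on craft A records proper time, so probe Beta measures Δt = γΔτ = 3.0529 × 33.5 = 102.3 days.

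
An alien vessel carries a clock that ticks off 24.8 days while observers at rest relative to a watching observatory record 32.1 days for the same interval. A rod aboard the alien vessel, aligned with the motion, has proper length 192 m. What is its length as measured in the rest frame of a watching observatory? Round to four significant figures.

148.3 m

The time-dilation ratio gives γ = 32.1/24.8 = 1.29435.
L = L₀/γ = 192/1.29435 = 148.3 m.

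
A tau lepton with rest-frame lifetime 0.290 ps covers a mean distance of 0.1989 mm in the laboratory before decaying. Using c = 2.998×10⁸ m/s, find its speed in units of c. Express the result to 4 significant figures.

Let x = d/(cτ) = 1.989×10^-4 m / (2.998×10⁸ m/s × 2.900×10^-13 s) = 2.2877. Since d = βγcτ, x = βγ = β/√(1−β²).
Solving: β² = x²/(1+x²) = 5.23357/6.23357 = 0.839578, so β = 0.9163.

0.9163c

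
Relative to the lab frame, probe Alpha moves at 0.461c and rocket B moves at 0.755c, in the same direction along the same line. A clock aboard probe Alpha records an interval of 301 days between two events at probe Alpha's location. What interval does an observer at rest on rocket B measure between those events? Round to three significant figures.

337 days

The velocity of probe Alpha relative to rocket B is (0.461 − 0.755)c / (1 − 0.461×0.755) = −0.45096c; relative speed 0.45096c.
γ for this relative speed: γ = 1/√(1 − 0.203365) = 1.1204.
Probe Alpha's interval is proper; time dilation gives Δt_B = γΔτ = 1.1204 × 301 days = 337 days.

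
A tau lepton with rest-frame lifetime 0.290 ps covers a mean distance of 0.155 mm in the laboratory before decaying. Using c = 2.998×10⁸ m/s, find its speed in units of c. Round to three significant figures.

Let x = d/(cτ) = 1.550×10^-4 m / (2.998×10⁸ m/s × 2.900×10^-13 s) = 1.7828. Since d = βγcτ, x = βγ = β/√(1−β²).
Solving: β² = x²/(1+x²) = 3.17838/4.17838 = 0.760673, so β = 0.872.

0.872c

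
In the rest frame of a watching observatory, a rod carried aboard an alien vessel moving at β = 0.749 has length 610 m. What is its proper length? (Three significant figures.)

921 m

With β = 0.749, γ = 1/√(1 − 0.749²) = 1/√0.438999 = 1.5093.
Proper length: L₀ = γ·L = 1.5093 × 610 = 921 m.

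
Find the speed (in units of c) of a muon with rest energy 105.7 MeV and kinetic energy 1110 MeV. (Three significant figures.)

0.996c

K = (γ−1)mc², so γ = 1 + 1110/105.7 = 11.501.
Then v/c = √(1 − γ⁻²) = √(1 − 0.00756012) = √0.99243988 = 0.996.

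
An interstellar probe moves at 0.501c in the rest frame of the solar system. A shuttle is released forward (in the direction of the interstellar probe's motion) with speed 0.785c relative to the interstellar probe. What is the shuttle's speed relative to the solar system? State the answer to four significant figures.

0.9230c

In units of c, u = (u' + v)/(1 + u'v) with u' = 0.785 and v = 0.501.
Numerator: 0.785 + 0.501 = 1.286. Denominator: 1 + (0.785)(0.501) = 1.393285.
u = 1.286/1.393285 = 0.923, so the speed is 0.9230c.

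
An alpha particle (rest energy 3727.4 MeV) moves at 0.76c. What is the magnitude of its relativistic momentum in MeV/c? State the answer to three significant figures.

With β = 0.76, γ = 1/√(1 − 0.76²) = 1/√0.4224 = 1.5386.
Momentum: p = γβ·mc = 1.5386 × 0.76 × 3727.4 MeV/c = 4360 MeV/c.

4360 MeV/c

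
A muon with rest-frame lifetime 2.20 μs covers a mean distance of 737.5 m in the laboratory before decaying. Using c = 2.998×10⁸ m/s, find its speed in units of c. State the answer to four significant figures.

d = βγcτ ⇒ βγ = d/(cτ) = 737.5 m / (659.56 m) = 1.1182.
β = (βγ)/√(1+(βγ)²) = 1.1182/√2.25037 = 0.7454.

0.7454c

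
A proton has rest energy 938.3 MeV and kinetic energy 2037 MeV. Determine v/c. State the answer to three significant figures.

K = (γ−1)mc², so γ = 1 + 2037/938.3 = 3.1709.
Then v/c = √(1 − γ⁻²) = √(1 − 0.0994569) = √0.9005431 = 0.949.

0.949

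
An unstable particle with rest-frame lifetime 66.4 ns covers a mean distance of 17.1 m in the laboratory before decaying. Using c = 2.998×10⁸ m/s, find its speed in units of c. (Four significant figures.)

0.6516c

Lab distance = (lab lifetime)·v = γτ·βc, so βγ = d/(cτ) = 17.10/(2.998×10⁸ × 6.640×10^-8) = 0.85901.
With βγ = 0.85901: γ² = 1 + (βγ)² = 1.737898, and β = (βγ)/γ = 0.85901/1.31829 = 0.6516.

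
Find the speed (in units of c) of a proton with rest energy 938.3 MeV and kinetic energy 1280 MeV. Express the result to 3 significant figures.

γ = 1 + K/(mc²) = 1 + 1280/938.3 = 2.3642.
β = √(1 − 1/γ²) = √(1 − 0.178909) = √0.821091 = 0.906.

0.906c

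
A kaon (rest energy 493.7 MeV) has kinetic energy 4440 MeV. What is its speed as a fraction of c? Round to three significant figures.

0.995c

K = (γ−1)mc², so γ = 1 + 4440/493.7 = 9.9933.
Then v/c = √(1 − γ⁻²) = √(1 − 0.0100134) = √0.9899866 = 0.995.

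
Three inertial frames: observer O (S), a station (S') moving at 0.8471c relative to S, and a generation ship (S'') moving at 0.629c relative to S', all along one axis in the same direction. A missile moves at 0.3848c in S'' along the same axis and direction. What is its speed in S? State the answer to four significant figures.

Compose velocities in two stages. Stage 1 (into S'): u₁ = (0.3848+0.629)/(1+0.3848×0.629) = 0.81624.
Stage 2 (into S): u = (0.81624+0.8471)/(1+0.81624×0.8471) = 0.98339, so the speed is 0.9834c.

0.9834c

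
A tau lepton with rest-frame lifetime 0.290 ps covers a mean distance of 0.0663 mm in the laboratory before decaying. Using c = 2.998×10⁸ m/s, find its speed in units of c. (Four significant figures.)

Lab distance = (lab lifetime)·v = γτ·βc, so βγ = d/(cτ) = 6.630×10^-5/(2.998×10⁸ × 2.900×10^-13) = 0.76258.
With βγ = 0.76258: γ² = 1 + (βγ)² = 1.581528, and β = (βγ)/γ = 0.76258/1.25759 = 0.6064.

0.6064c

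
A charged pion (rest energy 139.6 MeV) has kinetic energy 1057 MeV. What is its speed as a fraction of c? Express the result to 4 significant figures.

γ = 1 + K/(mc²) = 1 + 1057/139.6 = 8.5716.
β = √(1 − 1/γ²) = √(1 − 0.0136106) = √0.9863894 = 0.9932.

0.9932c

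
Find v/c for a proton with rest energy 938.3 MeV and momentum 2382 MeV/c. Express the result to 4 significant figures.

0.9304

βγ = pc/(mc²) = 2382/938.3 = 2.5386.
Since γ² = 1 + (βγ)² = 7.44449, γ = √7.44449 = 2.72846, and β = (βγ)/γ = 2.5386/2.72846 = 0.9304.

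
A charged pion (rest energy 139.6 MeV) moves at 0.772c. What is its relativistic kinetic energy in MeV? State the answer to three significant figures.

γ = 1/√(1 − β²) = 1/√(1 − 0.595984) = 1/√0.404016 = 1.57326.
Kinetic energy: K = (γ − 1)mc² = (1.57326 − 1) × 139.6 MeV = 0.57326 × 139.6 = 80.0 MeV.

80.0 MeV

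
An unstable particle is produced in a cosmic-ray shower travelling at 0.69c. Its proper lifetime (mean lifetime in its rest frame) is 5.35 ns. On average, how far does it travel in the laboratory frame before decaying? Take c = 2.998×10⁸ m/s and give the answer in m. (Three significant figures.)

1.53 m

Lorentz factor: γ = (1 − 0.4761)^(−1/2) = 1.3816.
Lab-frame lifetime: Δt = γτ = 1.3816 × 5.35 ns = 7.3916 ns.
Distance: d = vΔt = 0.69 × 2.998×10⁸ m/s × 7.3916×10^-9 s = 1.53 m.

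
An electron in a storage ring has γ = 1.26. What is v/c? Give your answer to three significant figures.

0.608

β = √(1 − 1/γ²) = √(1 − 1/1.5876) = √0.370118 = 0.608.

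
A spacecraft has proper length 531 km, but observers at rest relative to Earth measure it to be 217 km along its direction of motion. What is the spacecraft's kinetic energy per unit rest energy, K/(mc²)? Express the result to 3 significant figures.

From L = L₀/γ: γ = 531/217 = 2.447.
Since K = (γ−1)mc², K/(mc²) = 2.447 − 1 = 1.45.

1.45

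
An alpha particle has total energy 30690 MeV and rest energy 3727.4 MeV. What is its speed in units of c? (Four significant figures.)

0.9926c

Total energy E = γmc² gives γ = 30690/3727.4 = 8.2336.
Hence β = √(1 − 1/γ²) = √(1 − 0.014751) = √0.985249 = 0.9926.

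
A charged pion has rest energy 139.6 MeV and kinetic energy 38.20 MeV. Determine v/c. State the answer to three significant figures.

γ = 1 + K/(mc²) = 1 + 38.20/139.6 = 1.2736.
β = √(1 − 1/γ²) = √(1 − 0.616501) = √0.383499 = 0.619.

0.619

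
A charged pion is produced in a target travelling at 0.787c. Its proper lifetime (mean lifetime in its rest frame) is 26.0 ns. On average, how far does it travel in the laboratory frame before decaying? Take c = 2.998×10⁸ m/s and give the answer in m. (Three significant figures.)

9.94 m

β² = 0.619369, so γ = 1/√0.380631 = 1.6209.
Lab-frame lifetime: Δt = γτ = 1.6209 × 26.0 ns = 42.143 ns.
Distance: d = vΔt = 0.787 × 2.998×10⁸ m/s × 4.2143×10^-8 s = 9.94 m.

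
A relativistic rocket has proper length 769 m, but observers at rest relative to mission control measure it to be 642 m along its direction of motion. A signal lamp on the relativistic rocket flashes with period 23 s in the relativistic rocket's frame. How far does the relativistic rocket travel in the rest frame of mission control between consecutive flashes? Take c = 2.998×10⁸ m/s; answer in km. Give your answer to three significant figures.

4.55×10^6 km

Length contraction gives γ = L₀/L = 769/642 = 1.19782.
β = √(1 − 1/γ²) = 0.55048. Lab-frame period = γτ = 1.19782×23 s = 27.55 s. Distance = βc × γτ = 0.55048 × 2.998×10⁸ m/s × 27.55 s = 4.5467×10^9 m = 4.55×10^6 km.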